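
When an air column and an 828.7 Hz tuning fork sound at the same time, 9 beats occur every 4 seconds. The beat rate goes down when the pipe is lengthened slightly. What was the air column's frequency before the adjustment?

830.95 Hz

Beat frequency = 9/4 = 2.25 Hz.
|f − 828.7| = 2.25, so the air column was at either 826.45 Hz or 830.95 Hz.
A longer pipe has a lower fundamental; the adjustment lowers the air column's frequency.
The beat rate fell, so the adjustment moved the air column toward 828.7 Hz — it must have started above the reference.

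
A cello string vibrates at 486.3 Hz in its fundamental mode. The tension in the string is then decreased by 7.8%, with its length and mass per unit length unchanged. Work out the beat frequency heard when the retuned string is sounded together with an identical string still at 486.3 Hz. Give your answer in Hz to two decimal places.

19.35 Hz

For a string, f ∝ √T, so the new frequency is 486.3·√0.922 = 466.9493 Hz.
f_beat = |466.9493 − 486.3| = 19.35 Hz.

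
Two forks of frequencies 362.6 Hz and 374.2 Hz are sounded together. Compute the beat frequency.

11.6 Hz

The beat frequency equals the magnitude of the frequency difference.
|362.6 − 374.2| = 11.6 Hz.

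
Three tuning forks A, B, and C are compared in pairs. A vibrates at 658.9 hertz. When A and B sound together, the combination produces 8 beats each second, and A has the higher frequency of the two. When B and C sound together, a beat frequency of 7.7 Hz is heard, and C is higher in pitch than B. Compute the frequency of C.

658.6 Hz

B is below A, so f_B = 658.9 − 8 = 650.9 Hz.
C is above B, so f_C = 650.9 + 7.7 = 658.6 Hz.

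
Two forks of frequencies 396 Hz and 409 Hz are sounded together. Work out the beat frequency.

13 Hz

Beats arise from superposition of two nearby frequencies; the beat rate is |f₁ − f₂|.
|396 − 409| = 13 Hz.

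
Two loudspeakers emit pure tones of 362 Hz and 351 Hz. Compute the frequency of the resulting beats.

11 Hz

Beats arise from superposition of two nearby frequencies; the beat rate is |f₁ − f₂|.
|362 − 351| = 11 Hz.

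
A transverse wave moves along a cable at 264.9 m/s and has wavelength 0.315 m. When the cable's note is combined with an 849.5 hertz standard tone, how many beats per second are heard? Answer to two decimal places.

8.55 Hz

Source frequency f = v/λ = 264.9/0.315 = 840.9524 Hz.
f_beat = |840.9524 − 849.5| = 8.55 Hz.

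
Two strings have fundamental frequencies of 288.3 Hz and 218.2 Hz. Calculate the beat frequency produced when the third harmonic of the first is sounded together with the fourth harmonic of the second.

Third harmonic of the first: 3·288.3 = 864.9 Hz.
Fourth harmonic of the second: 4·218.2 = 872.8 Hz.
f_beat = |864.9 − 872.8| = 7.9 Hz.

7.9 Hz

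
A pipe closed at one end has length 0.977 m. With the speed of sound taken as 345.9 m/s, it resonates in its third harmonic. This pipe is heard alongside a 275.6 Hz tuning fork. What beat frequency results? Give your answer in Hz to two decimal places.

Closed pipe (odd harmonics): f_n = n·v/(4L) = 3·345.9/(4·0.977) = 265.5322 Hz.
f_beat = |265.5322 − 275.6| = 10.07 Hz.

10.07 Hz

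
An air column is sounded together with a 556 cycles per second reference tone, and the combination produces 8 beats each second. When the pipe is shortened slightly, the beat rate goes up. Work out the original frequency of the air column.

564 Hz

|f − 556| = 8, so the air column was at either 548 Hz or 564 Hz.
A shorter pipe has a higher fundamental; the adjustment raises the air column's frequency.
The beat rate rose, so the adjustment moved the air column further from 556 Hz — it was already above the reference.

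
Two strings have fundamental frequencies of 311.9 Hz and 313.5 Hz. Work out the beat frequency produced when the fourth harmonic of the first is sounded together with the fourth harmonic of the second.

Fourth harmonic of the first: 4·311.9 = 1247.6 Hz.
Fourth harmonic of the second: 4·313.5 = 1254.0 Hz.
f_beat = |1247.6 − 1254.0| = 6.4 Hz.

6.4 Hz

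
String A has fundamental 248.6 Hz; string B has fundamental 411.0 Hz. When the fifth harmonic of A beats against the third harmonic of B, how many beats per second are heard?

Fifth harmonic of the first: 5·248.6 = 1243.0 Hz.
Third harmonic of the second: 3·411.0 = 1233.0 Hz.
f_beat = |1243.0 − 1233.0| = 10.0 Hz.

10.0 Hz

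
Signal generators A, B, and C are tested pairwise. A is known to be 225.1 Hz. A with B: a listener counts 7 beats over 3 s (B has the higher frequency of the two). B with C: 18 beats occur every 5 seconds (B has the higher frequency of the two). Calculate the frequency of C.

A–B: Beat frequency = 7/3 = 2.3333 Hz.
B is above A, so f_B = 225.1 + 2.3333 = 227.4333 Hz.
B–C: Beat frequency = 18/5 = 3.6 Hz.
C is below B, so f_C = 227.4333 − 3.6 = 223.8333 Hz.

223.8333 Hz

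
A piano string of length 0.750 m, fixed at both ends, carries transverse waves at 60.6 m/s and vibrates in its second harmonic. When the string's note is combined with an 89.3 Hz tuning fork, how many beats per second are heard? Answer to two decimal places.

For a string fixed at both ends, f_n = n·v/(2L) = 2·60.6/(2·0.750) = 80.8000 Hz.
f_beat = |80.8000 − 89.3| = 8.50 Hz.

8.50 Hz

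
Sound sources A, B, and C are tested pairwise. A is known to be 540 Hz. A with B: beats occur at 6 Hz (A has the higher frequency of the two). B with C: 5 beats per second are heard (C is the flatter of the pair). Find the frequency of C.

B is below A, so f_B = 540 − 6 = 534 Hz.
C is below B, so f_C = 534 − 5 = 529 Hz.

529 Hz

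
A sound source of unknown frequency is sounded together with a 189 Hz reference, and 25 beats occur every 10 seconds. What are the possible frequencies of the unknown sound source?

186.5 Hz or 191.5 Hz

Beat frequency = 25/10 = 2.5 Hz.
|f − 189| = 2.5, so f = 189 ± 2.5.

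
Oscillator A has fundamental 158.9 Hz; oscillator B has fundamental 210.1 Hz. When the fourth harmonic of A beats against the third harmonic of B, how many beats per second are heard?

Fourth harmonic of the first: 4·158.9 = 635.6 Hz.
Third harmonic of the second: 3·210.1 = 630.3 Hz.
f_beat = |635.6 − 630.3| = 5.3 Hz.

5.3 Hz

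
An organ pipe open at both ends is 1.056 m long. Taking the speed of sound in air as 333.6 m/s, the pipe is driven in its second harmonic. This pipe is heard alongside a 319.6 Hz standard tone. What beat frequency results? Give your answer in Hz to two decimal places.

Open pipe: f_n = n·v/(2L) = 2·333.6/(2·1.056) = 315.9091 Hz.
f_beat = |315.9091 − 319.6| = 3.69 Hz.

3.69 Hz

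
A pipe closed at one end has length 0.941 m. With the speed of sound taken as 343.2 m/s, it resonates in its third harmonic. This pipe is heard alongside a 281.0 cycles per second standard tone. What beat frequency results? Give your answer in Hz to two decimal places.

7.46 Hz

Closed pipe (odd harmonics): f_n = n·v/(4L) = 3·343.2/(4·0.941) = 273.5388 Hz.
f_beat = |273.5388 − 281.0| = 7.46 Hz.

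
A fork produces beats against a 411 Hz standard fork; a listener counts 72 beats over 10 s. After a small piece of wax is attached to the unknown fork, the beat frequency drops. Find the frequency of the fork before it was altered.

418.2 Hz

Beat frequency = 72/10 = 7.2 Hz.
|f − 411| = 7.2, so the fork was at either 403.8 Hz or 418.2 Hz.
Loading a fork with wax lowers its frequency; the adjustment lowers the fork's frequency.
The beat rate fell, so the adjustment moved the fork toward 411 Hz — it must have started above the reference.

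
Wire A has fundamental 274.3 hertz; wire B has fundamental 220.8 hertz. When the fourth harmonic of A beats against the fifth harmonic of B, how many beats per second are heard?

Fourth harmonic of the first: 4·274.3 = 1097.2 Hz.
Fifth harmonic of the second: 5·220.8 = 1104.0 Hz.
f_beat = |1097.2 − 1104.0| = 6.8 Hz.

6.8 Hz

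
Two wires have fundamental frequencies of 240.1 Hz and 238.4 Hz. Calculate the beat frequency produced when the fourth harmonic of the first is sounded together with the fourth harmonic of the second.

6.8 Hz

Fourth harmonic of the first: 4·240.1 = 960.4 Hz.
Fourth harmonic of the second: 4·238.4 = 953.6 Hz.
f_beat = |960.4 − 953.6| = 6.8 Hz.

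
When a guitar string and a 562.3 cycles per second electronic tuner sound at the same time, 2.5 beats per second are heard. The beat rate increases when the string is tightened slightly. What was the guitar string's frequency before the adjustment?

564.8 Hz

|f − 562.3| = 2.5, so the guitar string was at either 559.8 Hz or 564.8 Hz.
Increasing tension raises a string's frequency; the adjustment raises the guitar string's frequency.
The beat rate rose, so the adjustment moved the guitar string further from 562.3 Hz — it was already above the reference.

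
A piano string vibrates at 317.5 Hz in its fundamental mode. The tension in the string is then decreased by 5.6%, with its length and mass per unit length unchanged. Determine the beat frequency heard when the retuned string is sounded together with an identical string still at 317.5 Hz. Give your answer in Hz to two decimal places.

For a string, f ∝ √T, so the new frequency is 317.5·√0.944 = 308.4819 Hz.
f_beat = |308.4819 − 317.5| = 9.02 Hz.

9.02 Hz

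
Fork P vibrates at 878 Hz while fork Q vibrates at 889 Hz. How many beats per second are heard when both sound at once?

11 Hz

The beat frequency equals the magnitude of the frequency difference.
|878 − 889| = 11 Hz.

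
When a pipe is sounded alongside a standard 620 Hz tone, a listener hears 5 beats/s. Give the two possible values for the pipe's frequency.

|f − 620| = 5, so f = 620 ± 5.

615 Hz or 625 Hz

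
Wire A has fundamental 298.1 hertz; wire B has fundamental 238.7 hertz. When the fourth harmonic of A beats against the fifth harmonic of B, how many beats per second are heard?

Fourth harmonic of the first: 4·298.1 = 1192.4 Hz.
Fifth harmonic of the second: 5·238.7 = 1193.5 Hz.
f_beat = |1192.4 − 1193.5| = 1.1 Hz.

1.1 Hz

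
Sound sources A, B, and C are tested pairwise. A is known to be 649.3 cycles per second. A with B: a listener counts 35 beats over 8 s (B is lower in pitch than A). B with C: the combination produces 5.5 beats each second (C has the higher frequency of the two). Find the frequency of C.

650.425 Hz

A–B: Beat frequency = 35/8 = 4.375 Hz.
B is below A, so f_B = 649.3 − 4.375 = 644.925 Hz.
C is above B, so f_C = 644.925 + 5.5 = 650.425 Hz.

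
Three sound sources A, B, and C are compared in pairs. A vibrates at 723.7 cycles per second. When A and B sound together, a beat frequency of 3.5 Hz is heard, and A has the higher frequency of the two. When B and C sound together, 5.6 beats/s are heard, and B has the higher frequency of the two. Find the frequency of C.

B is below A, so f_B = 723.7 − 3.5 = 720.2 Hz.
C is below B, so f_C = 720.2 − 5.6 = 714.6 Hz.

714.6 Hz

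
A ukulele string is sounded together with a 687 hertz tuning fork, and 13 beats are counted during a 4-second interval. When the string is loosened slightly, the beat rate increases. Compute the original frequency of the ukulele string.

Beat frequency = 13/4 = 3.25 Hz.
|f − 687| = 3.25, so the ukulele string was at either 683.75 Hz or 690.25 Hz.
Reducing tension lowers a string's frequency; the adjustment lowers the ukulele string's frequency.
The beat rate rose, so the adjustment moved the ukulele string further from 687 Hz — it was already below the reference.

683.75 Hz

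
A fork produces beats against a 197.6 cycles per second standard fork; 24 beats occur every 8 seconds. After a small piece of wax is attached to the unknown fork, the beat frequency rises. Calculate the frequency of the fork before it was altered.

Beat frequency = 24/8 = 3 Hz.
|f − 197.6| = 3, so the fork was at either 194.6 Hz or 200.6 Hz.
Loading a fork with wax lowers its frequency; the adjustment lowers the fork's frequency.
The beat rate rose, so the adjustment moved the fork further from 197.6 Hz — it was already below the reference.

194.6 Hz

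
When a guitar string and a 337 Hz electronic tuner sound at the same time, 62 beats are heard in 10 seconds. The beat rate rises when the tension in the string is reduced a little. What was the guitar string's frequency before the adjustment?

330.8 Hz

Beat frequency = 62/10 = 6.2 Hz.
|f − 337| = 6.2, so the guitar string was at either 330.8 Hz or 343.2 Hz.
Lower tension means lower frequency; the adjustment lowers the guitar string's frequency.
The beat rate rose, so the adjustment moved the guitar string further from 337 Hz — it was already below the reference.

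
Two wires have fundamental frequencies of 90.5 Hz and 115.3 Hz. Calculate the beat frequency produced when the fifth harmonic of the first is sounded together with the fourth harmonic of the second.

Fifth harmonic of the first: 5·90.5 = 452.5 Hz.
Fourth harmonic of the second: 4·115.3 = 461.2 Hz.
f_beat = |452.5 − 461.2| = 8.7 Hz.

8.7 Hz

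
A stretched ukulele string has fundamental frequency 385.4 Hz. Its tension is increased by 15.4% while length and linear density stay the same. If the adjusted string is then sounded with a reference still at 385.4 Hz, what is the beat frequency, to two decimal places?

28.61 Hz

For a string, f ∝ √T, so the new frequency is 385.4·√1.154 = 414.0136 Hz.
f_beat = |414.0136 − 385.4| = 28.61 Hz.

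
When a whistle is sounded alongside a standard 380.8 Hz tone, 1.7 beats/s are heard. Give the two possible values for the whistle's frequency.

|f − 380.8| = 1.7, so f = 380.8 ± 1.7.

379.1 Hz or 382.5 Hz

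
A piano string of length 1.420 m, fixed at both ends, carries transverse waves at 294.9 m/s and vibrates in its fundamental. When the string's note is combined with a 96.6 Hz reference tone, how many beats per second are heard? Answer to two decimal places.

7.24 Hz

For a string fixed at both ends, f_n = n·v/(2L) = 1·294.9/(2·1.420) = 103.8380 Hz.
f_beat = |103.8380 − 96.6| = 7.24 Hz.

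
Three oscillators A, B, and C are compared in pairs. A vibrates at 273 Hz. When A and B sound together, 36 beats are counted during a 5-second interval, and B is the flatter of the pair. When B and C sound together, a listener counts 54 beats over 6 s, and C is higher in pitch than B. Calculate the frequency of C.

274.8 Hz

A–B: Beat frequency = 36/5 = 7.2 Hz.
B is below A, so f_B = 273 − 7.2 = 265.8 Hz.
B–C: Beat frequency = 54/6 = 9 Hz.
C is above B, so f_C = 265.8 + 9 = 274.8 Hz.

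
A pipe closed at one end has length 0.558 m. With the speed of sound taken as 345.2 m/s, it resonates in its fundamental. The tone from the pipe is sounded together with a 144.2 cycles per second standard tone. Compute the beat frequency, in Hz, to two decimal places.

Closed pipe (odd harmonics): f_n = n·v/(4L) = 1·345.2/(4·0.558) = 154.6595 Hz.
f_beat = |154.6595 − 144.2| = 10.46 Hz.

10.46 Hz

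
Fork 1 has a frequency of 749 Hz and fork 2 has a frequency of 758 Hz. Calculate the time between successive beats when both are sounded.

f_beat = |749 − 758| = 9 Hz.
Beat period T = 1 / f_beat = 1 / 9 s.

0.111 s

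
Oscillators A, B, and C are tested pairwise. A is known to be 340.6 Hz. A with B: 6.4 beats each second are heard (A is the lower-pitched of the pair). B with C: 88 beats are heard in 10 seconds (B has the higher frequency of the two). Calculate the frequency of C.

338.2 Hz

B is above A, so f_B = 340.6 + 6.4 = 347 Hz.
B–C: Beat frequency = 88/10 = 8.8 Hz.
C is below B, so f_C = 347 − 8.8 = 338.2 Hz.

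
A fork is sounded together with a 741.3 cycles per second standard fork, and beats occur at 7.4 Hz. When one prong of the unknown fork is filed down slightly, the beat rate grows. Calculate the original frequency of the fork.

748.7 Hz

|f − 741.3| = 7.4, so the fork was at either 733.9 Hz or 748.7 Hz.
Filing a prong removes mass and raises the fork's frequency; the adjustment raises the fork's frequency.
The beat rate rose, so the adjustment moved the fork further from 741.3 Hz — it was already above the reference.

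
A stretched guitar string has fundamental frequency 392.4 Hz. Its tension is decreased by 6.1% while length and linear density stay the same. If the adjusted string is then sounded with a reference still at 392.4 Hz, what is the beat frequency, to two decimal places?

12.16 Hz

For a string, f ∝ √T, so the new frequency is 392.4·√0.939 = 380.2435 Hz.
f_beat = |380.2435 − 392.4| = 12.16 Hz.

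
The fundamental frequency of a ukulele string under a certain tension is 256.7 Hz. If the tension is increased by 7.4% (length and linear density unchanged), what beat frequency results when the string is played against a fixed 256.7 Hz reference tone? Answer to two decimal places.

For a string, f ∝ √T, so the new frequency is 256.7·√1.074 = 266.0284 Hz.
f_beat = |266.0284 − 256.7| = 9.33 Hz.

9.33 Hz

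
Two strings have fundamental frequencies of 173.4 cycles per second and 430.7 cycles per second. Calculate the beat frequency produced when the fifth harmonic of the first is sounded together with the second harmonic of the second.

5.6 Hz

Fifth harmonic of the first: 5·173.4 = 867.0 Hz.
Second harmonic of the second: 2·430.7 = 861.4 Hz.
f_beat = |867.0 − 861.4| = 5.6 Hz.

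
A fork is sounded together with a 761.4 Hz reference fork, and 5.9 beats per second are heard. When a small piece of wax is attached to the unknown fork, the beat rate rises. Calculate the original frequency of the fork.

|f − 761.4| = 5.9, so the fork was at either 755.5 Hz or 767.3 Hz.
Loading a fork with wax lowers its frequency; the adjustment lowers the fork's frequency.
The beat rate rose, so the adjustment moved the fork further from 761.4 Hz — it was already below the reference.

755.5 Hz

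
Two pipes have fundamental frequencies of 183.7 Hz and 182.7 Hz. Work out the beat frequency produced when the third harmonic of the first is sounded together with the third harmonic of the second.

3.0 Hz

Third harmonic of the first: 3·183.7 = 551.1 Hz.
Third harmonic of the second: 3·182.7 = 548.1 Hz.
f_beat = |551.1 − 548.1| = 3.0 Hz.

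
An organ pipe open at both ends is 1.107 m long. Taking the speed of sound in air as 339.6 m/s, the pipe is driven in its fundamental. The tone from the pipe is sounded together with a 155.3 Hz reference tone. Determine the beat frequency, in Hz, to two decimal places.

Open pipe: f_n = n·v/(2L) = 1·339.6/(2·1.107) = 153.3875 Hz.
f_beat = |153.3875 − 155.3| = 1.91 Hz.

1.91 Hz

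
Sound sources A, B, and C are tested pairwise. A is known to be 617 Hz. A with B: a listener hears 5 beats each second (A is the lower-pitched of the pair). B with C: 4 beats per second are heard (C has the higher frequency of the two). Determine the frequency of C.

626 Hz

B is above A, so f_B = 617 + 5 = 622 Hz.
C is above B, so f_C = 622 + 4 = 626 Hz.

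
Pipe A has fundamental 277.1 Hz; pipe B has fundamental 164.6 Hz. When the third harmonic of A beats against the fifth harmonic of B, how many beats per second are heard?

8.3 Hz

Third harmonic of the first: 3·277.1 = 831.3 Hz.
Fifth harmonic of the second: 5·164.6 = 823.0 Hz.
f_beat = |831.3 − 823.0| = 8.3 Hz.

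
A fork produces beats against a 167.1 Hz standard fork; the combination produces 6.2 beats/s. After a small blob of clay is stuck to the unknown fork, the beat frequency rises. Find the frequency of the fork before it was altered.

160.9 Hz

|f − 167.1| = 6.2, so the fork was at either 160.9 Hz or 173.3 Hz.
Adding mass to a fork lowers its frequency; the adjustment lowers the fork's frequency.
The beat rate rose, so the adjustment moved the fork further from 167.1 Hz — it was already below the reference.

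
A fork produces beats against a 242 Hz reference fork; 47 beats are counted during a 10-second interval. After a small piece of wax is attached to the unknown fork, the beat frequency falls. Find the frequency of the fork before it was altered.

Beat frequency = 47/10 = 4.7 Hz.
|f − 242| = 4.7, so the fork was at either 237.3 Hz or 246.7 Hz.
Loading a fork with wax lowers its frequency; the adjustment lowers the fork's frequency.
The beat rate fell, so the adjustment moved the fork toward 242 Hz — it must have started above the reference.

246.7 Hz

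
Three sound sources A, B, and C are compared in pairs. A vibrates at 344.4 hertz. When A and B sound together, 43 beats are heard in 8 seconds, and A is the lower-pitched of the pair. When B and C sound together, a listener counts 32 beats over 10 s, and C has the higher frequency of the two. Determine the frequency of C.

A–B: Beat frequency = 43/8 = 5.375 Hz.
B is above A, so f_B = 344.4 + 5.375 = 349.775 Hz.
B–C: Beat frequency = 32/10 = 3.2 Hz.
C is above B, so f_C = 349.775 + 3.2 = 352.975 Hz.

352.975 Hz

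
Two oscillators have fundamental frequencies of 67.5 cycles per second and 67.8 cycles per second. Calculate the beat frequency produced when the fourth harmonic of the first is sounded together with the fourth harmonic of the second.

1.2 Hz

Fourth harmonic of the first: 4·67.5 = 270.0 Hz.
Fourth harmonic of the second: 4·67.8 = 271.2 Hz.
f_beat = |270.0 − 271.2| = 1.2 Hz.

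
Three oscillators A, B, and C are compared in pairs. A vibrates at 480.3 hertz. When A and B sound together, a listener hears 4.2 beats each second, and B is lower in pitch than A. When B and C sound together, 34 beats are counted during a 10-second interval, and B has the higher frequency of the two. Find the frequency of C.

B is below A, so f_B = 480.3 − 4.2 = 476.1 Hz.
B–C: Beat frequency = 34/10 = 3.4 Hz.
C is below B, so f_C = 476.1 − 3.4 = 472.7 Hz.

472.7 Hz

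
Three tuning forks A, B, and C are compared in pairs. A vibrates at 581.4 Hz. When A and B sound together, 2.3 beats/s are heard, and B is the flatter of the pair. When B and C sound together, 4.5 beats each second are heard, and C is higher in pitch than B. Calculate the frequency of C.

583.6 Hz

B is below A, so f_B = 581.4 − 2.3 = 579.1 Hz.
C is above B, so f_C = 579.1 + 4.5 = 583.6 Hz.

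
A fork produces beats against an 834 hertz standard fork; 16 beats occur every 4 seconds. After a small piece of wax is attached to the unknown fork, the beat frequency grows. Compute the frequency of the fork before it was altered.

Beat frequency = 16/4 = 4 Hz.
|f − 834| = 4, so the fork was at either 830 Hz or 838 Hz.
Loading a fork with wax lowers its frequency; the adjustment lowers the fork's frequency.
The beat rate rose, so the adjustment moved the fork further from 834 Hz — it was already below the reference.

830 Hz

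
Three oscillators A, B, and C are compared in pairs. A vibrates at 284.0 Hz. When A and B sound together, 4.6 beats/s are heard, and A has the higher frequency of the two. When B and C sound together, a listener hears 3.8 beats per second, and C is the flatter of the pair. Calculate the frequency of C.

B is below A, so f_B = 284.0 − 4.6 = 279.4 Hz.
C is below B, so f_C = 279.4 − 3.8 = 275.6 Hz.

275.6 Hz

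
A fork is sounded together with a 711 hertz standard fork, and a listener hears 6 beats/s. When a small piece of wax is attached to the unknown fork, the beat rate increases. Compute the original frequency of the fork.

|f − 711| = 6, so the fork was at either 705 Hz or 717 Hz.
Loading a fork with wax lowers its frequency; the adjustment lowers the fork's frequency.
The beat rate rose, so the adjustment moved the fork further from 711 Hz — it was already below the reference.

705 Hz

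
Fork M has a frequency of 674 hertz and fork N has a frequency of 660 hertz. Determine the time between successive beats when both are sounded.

0.071 s

f_beat = |674 − 660| = 14 Hz.
Beat period T = 1 / f_beat = 1 / 14 s.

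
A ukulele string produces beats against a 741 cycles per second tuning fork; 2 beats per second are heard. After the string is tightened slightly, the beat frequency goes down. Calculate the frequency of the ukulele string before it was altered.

|f − 741| = 2, so the ukulele string was at either 739 Hz or 743 Hz.
Increasing tension raises a string's frequency; the adjustment raises the ukulele string's frequency.
The beat rate fell, so the adjustment moved the ukulele string toward 741 Hz — it must have started below the reference.

739 Hz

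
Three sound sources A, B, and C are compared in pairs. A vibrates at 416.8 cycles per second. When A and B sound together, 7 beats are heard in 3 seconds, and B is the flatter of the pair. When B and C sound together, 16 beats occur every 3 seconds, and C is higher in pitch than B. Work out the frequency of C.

419.8 Hz

A–B: Beat frequency = 7/3 = 2.3333 Hz.
B is below A, so f_B = 416.8 − 2.3333 = 414.4667 Hz.
B–C: Beat frequency = 16/3 = 5.3333 Hz.
C is above B, so f_C = 414.4667 + 5.3333 = 419.8 Hz.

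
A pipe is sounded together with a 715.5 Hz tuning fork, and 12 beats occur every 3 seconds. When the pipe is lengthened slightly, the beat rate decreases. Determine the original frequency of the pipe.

Beat frequency = 12/3 = 4 Hz.
|f − 715.5| = 4, so the pipe was at either 711.5 Hz or 719.5 Hz.
A longer pipe has a lower fundamental; the adjustment lowers the pipe's frequency.
The beat rate fell, so the adjustment moved the pipe toward 715.5 Hz — it must have started above the reference.

719.5 Hz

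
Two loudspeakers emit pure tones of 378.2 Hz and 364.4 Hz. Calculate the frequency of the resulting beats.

f_beat = |f₁ − f₂|.
|378.2 − 364.4| = 13.8 Hz.

13.8 Hz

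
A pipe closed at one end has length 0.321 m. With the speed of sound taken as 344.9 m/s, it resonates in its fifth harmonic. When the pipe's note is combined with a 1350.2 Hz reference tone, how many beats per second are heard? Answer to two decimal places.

Closed pipe (odd harmonics): f_n = n·v/(4L) = 5·344.9/(4·0.321) = 1343.0685 Hz.
f_beat = |1343.0685 − 1350.2| = 7.13 Hz.

7.13 Hz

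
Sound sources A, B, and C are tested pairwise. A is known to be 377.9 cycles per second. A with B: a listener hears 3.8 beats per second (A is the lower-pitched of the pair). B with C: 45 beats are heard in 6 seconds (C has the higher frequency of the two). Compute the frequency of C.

389.2 Hz

B is above A, so f_B = 377.9 + 3.8 = 381.7 Hz.
B–C: Beat frequency = 45/6 = 7.5 Hz.
C is above B, so f_C = 381.7 + 7.5 = 389.2 Hz.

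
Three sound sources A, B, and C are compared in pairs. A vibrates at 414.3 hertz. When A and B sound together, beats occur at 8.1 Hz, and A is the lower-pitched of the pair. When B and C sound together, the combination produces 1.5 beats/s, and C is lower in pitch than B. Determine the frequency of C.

B is above A, so f_B = 414.3 + 8.1 = 422.4 Hz.
C is below B, so f_C = 422.4 − 1.5 = 420.9 Hz.

420.9 Hz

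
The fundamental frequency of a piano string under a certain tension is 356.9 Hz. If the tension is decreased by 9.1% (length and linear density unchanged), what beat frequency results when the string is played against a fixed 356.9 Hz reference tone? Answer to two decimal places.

For a string, f ∝ √T, so the new frequency is 356.9·√0.909 = 340.2738 Hz.
f_beat = |340.2738 − 356.9| = 16.63 Hz.

16.63 Hz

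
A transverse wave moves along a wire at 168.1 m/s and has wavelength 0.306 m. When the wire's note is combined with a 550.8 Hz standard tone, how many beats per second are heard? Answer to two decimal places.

Source frequency f = v/λ = 168.1/0.306 = 549.3464 Hz.
f_beat = |549.3464 − 550.8| = 1.45 Hz.

1.45 Hz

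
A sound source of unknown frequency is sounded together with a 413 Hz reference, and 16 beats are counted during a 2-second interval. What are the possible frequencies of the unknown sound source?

405 Hz or 421 Hz

Beat frequency = 16/2 = 8 Hz.
|f − 413| = 8, so f = 413 ± 8.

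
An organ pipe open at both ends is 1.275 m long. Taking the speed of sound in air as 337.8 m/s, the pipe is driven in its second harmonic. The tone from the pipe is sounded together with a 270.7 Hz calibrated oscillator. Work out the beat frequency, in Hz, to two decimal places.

Open pipe: f_n = n·v/(2L) = 2·337.8/(2·1.275) = 264.9412 Hz.
f_beat = |264.9412 − 270.7| = 5.76 Hz.

5.76 Hz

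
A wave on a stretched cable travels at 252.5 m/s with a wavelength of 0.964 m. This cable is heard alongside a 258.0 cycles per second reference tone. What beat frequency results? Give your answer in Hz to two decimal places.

3.93 Hz

Source frequency f = v/λ = 252.5/0.964 = 261.9295 Hz.
f_beat = |261.9295 − 258.0| = 3.93 Hz.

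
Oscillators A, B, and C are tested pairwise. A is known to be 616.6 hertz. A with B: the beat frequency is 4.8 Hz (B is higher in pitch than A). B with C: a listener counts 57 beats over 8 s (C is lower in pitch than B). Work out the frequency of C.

614.275 Hz

B is above A, so f_B = 616.6 + 4.8 = 621.4 Hz.
B–C: Beat frequency = 57/8 = 7.125 Hz.
C is below B, so f_C = 621.4 − 7.125 = 614.275 Hz.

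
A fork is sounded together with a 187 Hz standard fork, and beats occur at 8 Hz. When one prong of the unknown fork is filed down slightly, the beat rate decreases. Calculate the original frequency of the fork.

179 Hz

|f − 187| = 8, so the fork was at either 179 Hz or 195 Hz.
Filing a prong removes mass and raises the fork's frequency; the adjustment raises the fork's frequency.
The beat rate fell, so the adjustment moved the fork toward 187 Hz — it must have started below the reference.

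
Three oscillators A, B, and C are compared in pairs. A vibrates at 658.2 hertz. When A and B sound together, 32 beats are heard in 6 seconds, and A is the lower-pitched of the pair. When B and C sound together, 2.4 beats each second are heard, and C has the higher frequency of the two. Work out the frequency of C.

A–B: Beat frequency = 32/6 = 5.3333 Hz.
B is above A, so f_B = 658.2 + 5.3333 = 663.5333 Hz.
C is above B, so f_C = 663.5333 + 2.4 = 665.9333 Hz.

665.9333 Hz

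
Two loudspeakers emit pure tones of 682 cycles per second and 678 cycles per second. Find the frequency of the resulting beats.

The beat frequency equals the magnitude of the frequency difference.
|682 − 678| = 4 Hz.

4 Hz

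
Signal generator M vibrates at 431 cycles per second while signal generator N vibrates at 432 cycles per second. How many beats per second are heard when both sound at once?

Beats arise from superposition of two nearby frequencies; the beat rate is |f₁ − f₂|.
|431 − 432| = 1 Hz.

1 Hz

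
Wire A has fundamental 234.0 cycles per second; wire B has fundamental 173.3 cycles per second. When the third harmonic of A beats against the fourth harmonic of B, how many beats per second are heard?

Third harmonic of the first: 3·234.0 = 702.0 Hz.
Fourth harmonic of the second: 4·173.3 = 693.2 Hz.
f_beat = |702.0 − 693.2| = 8.8 Hz.

8.8 Hz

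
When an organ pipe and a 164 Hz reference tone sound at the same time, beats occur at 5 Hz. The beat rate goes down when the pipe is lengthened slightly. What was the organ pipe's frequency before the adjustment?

|f − 164| = 5, so the organ pipe was at either 159 Hz or 169 Hz.
A longer pipe has a lower fundamental; the adjustment lowers the organ pipe's frequency.
The beat rate fell, so the adjustment moved the organ pipe toward 164 Hz — it must have started above the reference.

169 Hz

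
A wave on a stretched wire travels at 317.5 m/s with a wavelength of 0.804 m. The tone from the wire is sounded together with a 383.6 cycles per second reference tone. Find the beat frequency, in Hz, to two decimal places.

11.30 Hz

Source frequency f = v/λ = 317.5/0.804 = 394.9005 Hz.
f_beat = |394.9005 − 383.6| = 11.30 Hz.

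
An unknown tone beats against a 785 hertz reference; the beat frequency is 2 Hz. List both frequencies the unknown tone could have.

783 Hz or 787 Hz

|f − 785| = 2, so f = 785 ± 2.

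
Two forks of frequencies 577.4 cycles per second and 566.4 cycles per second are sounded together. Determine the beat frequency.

11 Hz

Beats arise from superposition of two nearby frequencies; the beat rate is |f₁ − f₂|.
|577.4 − 566.4| = 11 Hz.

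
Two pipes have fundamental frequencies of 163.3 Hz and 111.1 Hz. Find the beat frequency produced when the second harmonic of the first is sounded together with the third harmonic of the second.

6.7 Hz

Second harmonic of the first: 2·163.3 = 326.6 Hz.
Third harmonic of the second: 3·111.1 = 333.3 Hz.
f_beat = |326.6 − 333.3| = 6.7 Hz.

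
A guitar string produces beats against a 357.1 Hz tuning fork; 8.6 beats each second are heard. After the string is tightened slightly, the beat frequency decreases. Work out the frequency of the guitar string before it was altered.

348.5 Hz

|f − 357.1| = 8.6, so the guitar string was at either 348.5 Hz or 365.7 Hz.
Increasing tension raises a string's frequency; the adjustment raises the guitar string's frequency.
The beat rate fell, so the adjustment moved the guitar string toward 357.1 Hz — it must have started below the reference.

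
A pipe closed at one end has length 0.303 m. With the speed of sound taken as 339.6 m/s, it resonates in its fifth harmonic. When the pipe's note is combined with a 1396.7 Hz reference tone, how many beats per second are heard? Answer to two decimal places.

Closed pipe (odd harmonics): f_n = n·v/(4L) = 5·339.6/(4·0.303) = 1400.9901 Hz.
f_beat = |1400.9901 − 1396.7| = 4.29 Hz.

4.29 Hz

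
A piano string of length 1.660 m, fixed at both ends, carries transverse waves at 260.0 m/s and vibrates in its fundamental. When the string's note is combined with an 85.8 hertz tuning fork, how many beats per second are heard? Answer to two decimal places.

7.49 Hz

For a string fixed at both ends, f_n = n·v/(2L) = 1·260.0/(2·1.660) = 78.3133 Hz.
f_beat = |78.3133 − 85.8| = 7.49 Hz.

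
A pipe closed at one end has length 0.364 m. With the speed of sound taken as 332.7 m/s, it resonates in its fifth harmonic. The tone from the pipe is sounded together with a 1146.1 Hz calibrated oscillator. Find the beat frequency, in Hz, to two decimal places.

3.59 Hz

Closed pipe (odd harmonics): f_n = n·v/(4L) = 5·332.7/(4·0.364) = 1142.5137 Hz.
f_beat = |1142.5137 − 1146.1| = 3.59 Hz.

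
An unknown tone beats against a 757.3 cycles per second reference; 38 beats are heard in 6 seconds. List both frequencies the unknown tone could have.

Beat frequency = 38/6 = 6.3333 Hz.
|f − 757.3| = 6.3333, so f = 757.3 ± 6.3333.

750.9667 Hz or 763.6333 Hz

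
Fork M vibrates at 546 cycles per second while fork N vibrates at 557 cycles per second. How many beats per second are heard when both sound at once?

f_beat = |f₁ − f₂|.
|546 − 557| = 11 Hz.

11 Hz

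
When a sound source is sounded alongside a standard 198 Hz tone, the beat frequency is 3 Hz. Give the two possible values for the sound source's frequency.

195 Hz or 201 Hz

|f − 198| = 3, so f = 198 ± 3.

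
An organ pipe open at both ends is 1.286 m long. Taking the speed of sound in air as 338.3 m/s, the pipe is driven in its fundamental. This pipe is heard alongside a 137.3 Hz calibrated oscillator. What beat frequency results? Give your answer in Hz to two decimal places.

Open pipe: f_n = n·v/(2L) = 1·338.3/(2·1.286) = 131.5319 Hz.
f_beat = |131.5319 − 137.3| = 5.77 Hz.

5.77 Hz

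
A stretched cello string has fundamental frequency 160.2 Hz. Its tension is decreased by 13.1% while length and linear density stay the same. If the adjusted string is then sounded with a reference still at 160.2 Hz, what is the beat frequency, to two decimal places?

10.86 Hz

For a string, f ∝ √T, so the new frequency is 160.2·√0.869 = 149.3387 Hz.
f_beat = |149.3387 − 160.2| = 10.86 Hz.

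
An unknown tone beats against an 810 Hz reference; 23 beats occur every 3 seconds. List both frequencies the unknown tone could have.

Beat frequency = 23/3 = 7.6667 Hz.
|f − 810| = 7.6667, so f = 810 ± 7.6667.

802.3333 Hz or 817.6667 Hz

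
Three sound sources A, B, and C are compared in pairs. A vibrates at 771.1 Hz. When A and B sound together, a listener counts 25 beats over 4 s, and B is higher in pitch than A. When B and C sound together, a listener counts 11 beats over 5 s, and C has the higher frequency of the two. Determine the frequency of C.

779.55 Hz

A–B: Beat frequency = 25/4 = 6.25 Hz.
B is above A, so f_B = 771.1 + 6.25 = 777.35 Hz.
B–C: Beat frequency = 11/5 = 2.2 Hz.
C is above B, so f_C = 777.35 + 2.2 = 779.55 Hz.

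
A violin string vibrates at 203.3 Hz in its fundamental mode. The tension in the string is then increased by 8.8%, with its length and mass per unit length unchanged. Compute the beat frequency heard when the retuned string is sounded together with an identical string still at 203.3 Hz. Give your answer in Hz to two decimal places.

For a string, f ∝ √T, so the new frequency is 203.3·√1.088 = 212.0566 Hz.
f_beat = |212.0566 − 203.3| = 8.76 Hz.

8.76 Hz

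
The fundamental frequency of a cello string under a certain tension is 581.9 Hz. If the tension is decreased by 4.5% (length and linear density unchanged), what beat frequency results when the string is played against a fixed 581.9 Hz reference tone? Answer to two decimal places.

13.24 Hz

For a string, f ∝ √T, so the new frequency is 581.9·√0.955 = 568.6565 Hz.
f_beat = |568.6565 − 581.9| = 13.24 Hz.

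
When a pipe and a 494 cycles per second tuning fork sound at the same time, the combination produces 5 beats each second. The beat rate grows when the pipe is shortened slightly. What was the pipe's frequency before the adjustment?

|f − 494| = 5, so the pipe was at either 489 Hz or 499 Hz.
A shorter pipe has a higher fundamental; the adjustment raises the pipe's frequency.
The beat rate rose, so the adjustment moved the pipe further from 494 Hz — it was already above the reference.

499 Hz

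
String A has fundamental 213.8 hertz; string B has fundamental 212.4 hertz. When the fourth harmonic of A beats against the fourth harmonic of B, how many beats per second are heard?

Fourth harmonic of the first: 4·213.8 = 855.2 Hz.
Fourth harmonic of the second: 4·212.4 = 849.6 Hz.
f_beat = |855.2 − 849.6| = 5.6 Hz.

5.6 Hz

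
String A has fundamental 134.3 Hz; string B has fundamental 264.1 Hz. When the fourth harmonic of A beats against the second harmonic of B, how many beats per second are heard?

Fourth harmonic of the first: 4·134.3 = 537.2 Hz.
Second harmonic of the second: 2·264.1 = 528.2 Hz.
f_beat = |537.2 − 528.2| = 9.0 Hz.

9.0 Hz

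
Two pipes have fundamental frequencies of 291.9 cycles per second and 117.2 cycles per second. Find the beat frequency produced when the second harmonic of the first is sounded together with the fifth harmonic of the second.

2.2 Hz

Second harmonic of the first: 2·291.9 = 583.8 Hz.
Fifth harmonic of the second: 5·117.2 = 586.0 Hz.
f_beat = |583.8 − 586.0| = 2.2 Hz.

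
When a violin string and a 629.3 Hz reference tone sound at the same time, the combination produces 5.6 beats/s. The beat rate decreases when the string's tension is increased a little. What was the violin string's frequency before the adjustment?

|f − 629.3| = 5.6, so the violin string was at either 623.7 Hz or 634.9 Hz.
Higher tension means higher frequency; the adjustment raises the violin string's frequency.
The beat rate fell, so the adjustment moved the violin string toward 629.3 Hz — it must have started below the reference.

623.7 Hz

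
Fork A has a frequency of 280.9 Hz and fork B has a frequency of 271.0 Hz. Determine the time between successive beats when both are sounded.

f_beat = |280.9 − 271.0| = 9.9 Hz.
Beat period T = 1 / f_beat = 1 / 9.9 s.

0.101 s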